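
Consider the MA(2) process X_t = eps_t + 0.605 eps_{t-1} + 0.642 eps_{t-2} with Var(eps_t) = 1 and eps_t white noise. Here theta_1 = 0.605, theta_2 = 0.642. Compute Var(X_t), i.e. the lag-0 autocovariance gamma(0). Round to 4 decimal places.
\gamma(0) = 1.7782

For an MA(q) process X_t = eps_t + sum_i theta_i eps_{t-i} with
Var(eps_t) = sigma^2, the variance is
  gamma(0) = sigma^2 * (1 + sum_i theta_i^2).
  sum_i theta_i^2 = (0.605)^2 + (0.642)^2 = 0.366025 + 0.412164 = 0.778189.
  gamma(0) = 1 * (1 + 0.778189) = 1 * 1.778189 = 1.778189, which rounds to 1.7782.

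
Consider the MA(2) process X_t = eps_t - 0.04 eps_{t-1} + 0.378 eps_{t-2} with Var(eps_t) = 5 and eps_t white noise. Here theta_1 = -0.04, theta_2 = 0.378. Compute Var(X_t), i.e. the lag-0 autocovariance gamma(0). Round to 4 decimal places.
\gamma(0) = 5.7224

For an MA(q) process X_t = eps_t + sum_i theta_i eps_{t-i} with
Var(eps_t) = sigma^2, the variance is
  gamma(0) = sigma^2 * (1 + sum_i theta_i^2).
  sum_i theta_i^2 = (-0.04)^2 + (0.378)^2 = 0.0016 + 0.142884 = 0.144484.
  gamma(0) = 5 * (1 + 0.144484) = 5 * 1.144484 = 5.72242, which rounds to 5.7224.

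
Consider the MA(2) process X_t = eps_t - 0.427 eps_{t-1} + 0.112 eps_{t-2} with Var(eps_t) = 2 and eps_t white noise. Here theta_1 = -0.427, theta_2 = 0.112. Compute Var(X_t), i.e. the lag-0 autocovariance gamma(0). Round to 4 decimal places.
\gamma(0) = 2.3897

For an MA(q) process X_t = eps_t + sum_i theta_i eps_{t-i} with
Var(eps_t) = sigma^2, the variance is
  gamma(0) = sigma^2 * (1 + sum_i theta_i^2).
  sum_i theta_i^2 = (-0.427)^2 + (0.112)^2 = 0.182329 + 0.012544 = 0.194873.
  gamma(0) = 2 * (1 + 0.194873) = 2 * 1.194873 = 2.389746, which rounds to 2.3897.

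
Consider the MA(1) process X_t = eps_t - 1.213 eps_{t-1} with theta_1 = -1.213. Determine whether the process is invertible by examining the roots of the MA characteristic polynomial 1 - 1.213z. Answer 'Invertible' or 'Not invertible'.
\text{Not invertible}

The MA(q) characteristic polynomial is P(z) = 1 - 1.213z.
Invertibility requires all roots to lie outside the unit circle, i.e. |z| > 1 for every root.
This is linear in z: 1 + (-1.213) z = 0  =>  z = -1/(-1.213) = 0.824402,  |z| = 0.824402.
Moduli of all roots: 0.8244.
All moduli strictly greater than 1? No.
Verdict: Not invertible.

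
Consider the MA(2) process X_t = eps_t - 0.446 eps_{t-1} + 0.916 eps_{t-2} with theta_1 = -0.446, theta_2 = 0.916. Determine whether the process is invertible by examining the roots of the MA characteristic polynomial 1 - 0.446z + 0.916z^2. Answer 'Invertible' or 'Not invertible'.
\text{Invertible}

The MA(q) characteristic polynomial is P(z) = 1 - 0.446z + 0.916z^2.
Invertibility requires all roots to lie outside the unit circle, i.e. |z| > 1 for every root.
Set 1 + (-0.446) z + (0.916) z^2 = 0, i.e. a z^2 + b z + c = 0 with a = 0.916, b = -0.446, c = 1.
Discriminant D = b^2 - 4ac = (-0.446)^2 - 4*(0.916)*1 = 0.198916 - (3.664) = -3.465084.
D < 0, so the roots are the complex-conjugate pair z = (-b +/- i sqrt(-D)) / (2a) = 0.2434 +/- 1.0161i.
For a conjugate pair |z|^2 = z * conj(z) = (product of roots) = c/a = 1/(0.916) = 1.091703, so |z| = sqrt(1.091703) = 1.0448 for both roots.
Moduli of all roots: 1.0448, 1.0448.
All moduli strictly greater than 1? Yes.
Verdict: Invertible.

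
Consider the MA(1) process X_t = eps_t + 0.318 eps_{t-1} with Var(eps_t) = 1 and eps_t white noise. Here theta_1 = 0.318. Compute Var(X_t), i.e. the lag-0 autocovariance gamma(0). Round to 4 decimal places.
\gamma(0) = 1.1011

For an MA(q) process X_t = eps_t + sum_i theta_i eps_{t-i} with
Var(eps_t) = sigma^2, the variance is
  gamma(0) = sigma^2 * (1 + sum_i theta_i^2).
  sum_i theta_i^2 = (0.318)^2 = 0.101124.
  gamma(0) = 1 * (1 + 0.101124) = 1 * 1.101124 = 1.101124, which rounds to 1.1011.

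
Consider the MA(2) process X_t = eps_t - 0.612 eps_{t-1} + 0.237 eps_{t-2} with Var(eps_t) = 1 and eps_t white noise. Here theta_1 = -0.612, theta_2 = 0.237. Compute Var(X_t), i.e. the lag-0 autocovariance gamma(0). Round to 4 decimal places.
\gamma(0) = 1.4307

For an MA(q) process X_t = eps_t + sum_i theta_i eps_{t-i} with
Var(eps_t) = sigma^2, the variance is
  gamma(0) = sigma^2 * (1 + sum_i theta_i^2).
  sum_i theta_i^2 = (-0.612)^2 + (0.237)^2 = 0.374544 + 0.056169 = 0.430713.
  gamma(0) = 1 * (1 + 0.430713) = 1 * 1.430713 = 1.430713, which rounds to 1.4307.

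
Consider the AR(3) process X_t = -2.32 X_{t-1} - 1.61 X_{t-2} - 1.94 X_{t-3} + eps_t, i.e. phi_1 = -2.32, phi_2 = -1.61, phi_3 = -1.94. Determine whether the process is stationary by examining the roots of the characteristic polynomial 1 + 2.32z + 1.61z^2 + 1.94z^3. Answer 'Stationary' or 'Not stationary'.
\text{Not stationary}

The AR(p) characteristic polynomial is P(z) = 1 + 2.32z + 1.61z^2 + 1.94z^3.
Stationarity requires all roots to lie outside the unit circle, i.e. |z| > 1 for every root.
Degree 3: look for a simple real root z0 first, then factor out (1 - z/z0) and solve the remaining quadratic.
Testing z0 = -0.5: P(-0.5) = 1 + (2.32)(-0.5) + (1.61)(-0.5)^2 + (1.94)(-0.5)^3
  = 1 + (-1.16) + (0.4025) + (-0.2425) = 0.  So z_0 = -0.5 is a root, |z_0| = 0.5.
Divide out the factor (1 + 2 z) = (1 - z/z0) (since 1/z0 = -2):
  P(z) = (1 + 2 z)(1 + (0.32) z + (0.97) z^2)
  [check: z-coef 0.32 - (-2) = 2.32; z^2-coef 0.97 - (-2)(0.32) = 1.61; z^3-coef -(-2)(0.97) = 1.94.]
Remaining roots from the quadratic factor 1 + (0.32) z + (0.97) z^2:
  Set 1 + (0.32) z + (0.97) z^2 = 0, i.e. a z^2 + b z + c = 0 with a = 0.97, b = 0.32, c = 1.
  Discriminant D = b^2 - 4ac = (0.32)^2 - 4*(0.97)*1 = 0.1024 - (3.88) = -3.7776.
  D < 0, so the roots are the complex-conjugate pair z = (-b +/- i sqrt(-D)) / (2a) = -0.1649 +/- 1.0019i.
  For a conjugate pair |z|^2 = z * conj(z) = (product of roots) = c/a = 1/(0.97) = 1.030928, so |z| = sqrt(1.030928) = 1.0153 for both roots.
Moduli of all roots: 0.5000, 1.0153, 1.0153.
All moduli strictly greater than 1? No.
Verdict: Not stationary.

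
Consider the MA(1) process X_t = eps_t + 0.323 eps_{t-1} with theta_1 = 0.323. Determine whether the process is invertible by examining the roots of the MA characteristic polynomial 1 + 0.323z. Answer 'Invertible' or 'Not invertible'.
\text{Invertible}

The MA(q) characteristic polynomial is P(z) = 1 + 0.323z.
Invertibility requires all roots to lie outside the unit circle, i.e. |z| > 1 for every root.
This is linear in z: 1 + (0.323) z = 0  =>  z = -1/(0.323) = -3.095975,  |z| = 3.095975.
Moduli of all roots: 3.0960.
All moduli strictly greater than 1? Yes.
Verdict: Invertible.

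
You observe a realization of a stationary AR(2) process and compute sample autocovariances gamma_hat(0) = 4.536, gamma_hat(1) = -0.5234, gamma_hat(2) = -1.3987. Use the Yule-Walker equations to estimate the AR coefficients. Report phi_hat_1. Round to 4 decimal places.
\hat\phi_{1} = -0.1530

The Yule-Walker equations for an AR(p) process read, in matrix form,
  Gamma_p phi = r_p,   with   (Gamma_p)_{ij} = gamma(|i - j|),
                       (r_p)_i = gamma(i),   i,j = 1..p.
Substitute the sample gammas (Toeplitz matrix and right-hand side of size 2):
  Gamma_p = [[4.536, -0.5234], [-0.5234, 4.536]]
  r_p     = [-0.5234, -1.3987]
Written out:
  4.536 phi_1 - 0.5234 phi_2 = -0.5234
  -0.5234 phi_1 + 4.536 phi_2 = -1.3987
Solve by Cramer's rule:
  det = gamma(0)^2 - gamma(1)^2 = (4.536)^2 - (-0.5234)^2 = 20.575296 - 0.27394756 = 20.30134844
  phi_hat_1 = [gamma(1) gamma(0) - gamma(1) gamma(2)] / det = [(-0.5234)(4.536) - (-0.5234)(-1.3987)] / 20.30134844 = -3.10622198 / 20.30134844 = -0.153
  phi_hat_2 = [gamma(0) gamma(2) - gamma(1)^2] / det = [(4.536)(-1.3987) - (-0.5234)^2] / 20.30134844 = -6.61845076 / 20.30134844 = -0.326
So phi_hat = [-0.1530, -0.3260].
Therefore phi_hat_1 = -0.1530.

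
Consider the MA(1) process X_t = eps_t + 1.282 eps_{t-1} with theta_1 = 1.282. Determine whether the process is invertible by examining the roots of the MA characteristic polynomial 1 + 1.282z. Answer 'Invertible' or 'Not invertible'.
\text{Not invertible}

The MA(q) characteristic polynomial is P(z) = 1 + 1.282z.
Invertibility requires all roots to lie outside the unit circle, i.e. |z| > 1 for every root.
This is linear in z: 1 + (1.282) z = 0  =>  z = -1/(1.282) = -0.780031,  |z| = 0.780031.
Moduli of all roots: 0.7800.
All moduli strictly greater than 1? No.
Verdict: Not invertible.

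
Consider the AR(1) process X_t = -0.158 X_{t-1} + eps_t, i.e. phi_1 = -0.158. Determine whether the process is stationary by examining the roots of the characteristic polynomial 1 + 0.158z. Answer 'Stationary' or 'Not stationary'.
\text{Stationary}

The AR(p) characteristic polynomial is P(z) = 1 + 0.158z.
Stationarity requires all roots to lie outside the unit circle, i.e. |z| > 1 for every root.
This is linear in z: 1 + (0.158) z = 0  =>  z = -1/(0.158) = -6.329114,  |z| = 6.329114.
Moduli of all roots: 6.3291.
All moduli strictly greater than 1? Yes.
Verdict: Stationary.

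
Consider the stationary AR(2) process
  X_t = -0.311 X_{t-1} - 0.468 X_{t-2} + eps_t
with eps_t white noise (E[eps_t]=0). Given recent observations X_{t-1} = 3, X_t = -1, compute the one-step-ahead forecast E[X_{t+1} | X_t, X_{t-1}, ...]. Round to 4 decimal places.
E[X_{t+1} \mid \mathcal F_t] = -1.0930

For an AR(p) model X_t = c + sum_i phi_i X_{t-i} + eps_t, the
one-step-ahead conditional mean is
  E[X_{t+1} | X_t, ...] = c + sum_i phi_i X_{t+1-i}.
Substitute known values:
  E[X_{t+1} | ...] = (-0.311) * (-1) + (-0.468) * (3)
                   = -1.0930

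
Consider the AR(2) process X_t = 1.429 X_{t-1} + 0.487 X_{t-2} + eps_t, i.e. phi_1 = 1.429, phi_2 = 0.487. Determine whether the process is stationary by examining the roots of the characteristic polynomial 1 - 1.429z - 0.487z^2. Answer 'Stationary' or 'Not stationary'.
\text{Not stationary}

The AR(p) characteristic polynomial is P(z) = 1 - 1.429z - 0.487z^2.
Stationarity requires all roots to lie outside the unit circle, i.e. |z| > 1 for every root.
Set 1 + (-1.429) z + (-0.487) z^2 = 0, i.e. a z^2 + b z + c = 0 with a = -0.487, b = -1.429, c = 1.
Discriminant D = b^2 - 4ac = (-1.429)^2 - 4*(-0.487)*1 = 2.042041 - (-1.948) = 3.990041.
D >= 0, so the roots are real: z = (-b +/- sqrt(D)) / (2a) = (1.429 +/- 1.997509) / (-0.974).
  z_1 = (1.429 + 1.997509) / (-0.974) = -3.518,   |z_1| = 3.518.
  z_2 = (1.429 - 1.997509) / (-0.974) = 0.5837,   |z_2| = 0.5837.
Moduli of all roots: 3.5180, 0.5837.
All moduli strictly greater than 1? No.
Verdict: Not stationary.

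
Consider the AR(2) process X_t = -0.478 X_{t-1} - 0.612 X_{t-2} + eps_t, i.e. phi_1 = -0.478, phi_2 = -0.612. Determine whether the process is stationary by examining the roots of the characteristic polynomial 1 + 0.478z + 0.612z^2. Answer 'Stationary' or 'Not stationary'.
\text{Stationary}

The AR(p) characteristic polynomial is P(z) = 1 + 0.478z + 0.612z^2.
Stationarity requires all roots to lie outside the unit circle, i.e. |z| > 1 for every root.
Set 1 + (0.478) z + (0.612) z^2 = 0, i.e. a z^2 + b z + c = 0 with a = 0.612, b = 0.478, c = 1.
Discriminant D = b^2 - 4ac = (0.478)^2 - 4*(0.612)*1 = 0.228484 - (2.448) = -2.219516.
D < 0, so the roots are the complex-conjugate pair z = (-b +/- i sqrt(-D)) / (2a) = -0.3905 +/- 1.2172i.
For a conjugate pair |z|^2 = z * conj(z) = (product of roots) = c/a = 1/(0.612) = 1.633987, so |z| = sqrt(1.633987) = 1.2783 for both roots.
Moduli of all roots: 1.2783, 1.2783.
All moduli strictly greater than 1? Yes.
Verdict: Stationary.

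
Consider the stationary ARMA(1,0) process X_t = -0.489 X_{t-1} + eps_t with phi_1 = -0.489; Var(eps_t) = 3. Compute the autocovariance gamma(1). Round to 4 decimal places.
\gamma(1) = -1.9280

Multiply the model equation by X_{t-k} and take expectations. With theta_0 = psi_0 = 1 and psi_j the MA(infinity) weights, this gives
  gamma(k) - sum_i phi_i gamma(k-i) = c_k,
  c_k = sigma^2 * sum_{j=k..q} theta_j psi_{j-k}   (c_k = 0 for k > q),
using gamma(-m) = gamma(m).
Pure AR (q = 0): c_0 = sigma^2 = 3, c_k = 0 for k >= 1.
Equations for k = 0 and k = 1 (AR order 1):
  gamma(0) = phi_1 gamma(1) + c_0
  gamma(1) = phi_1 gamma(0) + c_1
Substituting the second into the first: gamma(0) (1 - phi_1^2) = c_0 + phi_1 c_1, so
  gamma(0) = c_0 / (1 - phi_1^2) = 3 / (1 - (-0.489)^2) = 3 / 0.760879 = 3.942808.
  gamma(1) = phi_1 gamma(0) = (-0.489)(3.942808) = -1.928033.
Therefore gamma(1) = -1.9280 (to 4 decimal places).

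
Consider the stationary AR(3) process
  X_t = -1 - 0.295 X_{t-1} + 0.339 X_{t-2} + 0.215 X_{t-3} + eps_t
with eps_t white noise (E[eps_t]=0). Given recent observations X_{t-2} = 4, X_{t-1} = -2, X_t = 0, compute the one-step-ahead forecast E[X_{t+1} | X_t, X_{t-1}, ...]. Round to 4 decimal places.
E[X_{t+1} \mid \mathcal F_t] = -0.8180

For an AR(p) model X_t = c + sum_i phi_i X_{t-i} + eps_t, the
one-step-ahead conditional mean is
  E[X_{t+1} | X_t, ...] = c + sum_i phi_i X_{t+1-i}.
Substitute known values:
  E[X_{t+1} | ...] = -1 + (-0.295) * (0) + (0.339) * (-2) + (0.215) * (4)
                   = -0.8180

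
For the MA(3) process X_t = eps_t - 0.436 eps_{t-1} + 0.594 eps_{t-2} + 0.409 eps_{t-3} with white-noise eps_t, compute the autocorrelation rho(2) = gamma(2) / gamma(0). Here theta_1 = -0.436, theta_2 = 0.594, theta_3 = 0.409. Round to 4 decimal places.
\rho(2) = 0.2431

For an MA(q) process with theta_0 = 1, the autocovariance is
  gamma(k) = sigma^2 * sum_{i=0..q-k} theta_i * theta_{i+k},
and rho(k) = gamma(k) / gamma(0). Sigma^2 cancels.
  numerator   = (1)*(0.594) + (-0.436)*(0.409) = 0.415676.
  denominator = (1)^2 + (-0.436)^2 + (0.594)^2 + (0.409)^2 = 1.710213.
  rho(2) = 0.415676 / 1.710213 = 0.2431.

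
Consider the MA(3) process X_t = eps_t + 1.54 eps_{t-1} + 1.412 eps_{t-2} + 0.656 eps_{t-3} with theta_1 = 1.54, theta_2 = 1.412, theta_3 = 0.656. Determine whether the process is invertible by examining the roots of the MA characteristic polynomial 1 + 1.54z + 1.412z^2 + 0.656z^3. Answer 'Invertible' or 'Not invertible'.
\text{Invertible}

The MA(q) characteristic polynomial is P(z) = 1 + 1.54z + 1.412z^2 + 0.656z^3.
Invertibility requires all roots to lie outside the unit circle, i.e. |z| > 1 for every root.
Degree 3: look for a simple real root z0 first, then factor out (1 - z/z0) and solve the remaining quadratic.
Testing z0 = -1.25: P(-1.25) = 1 + (1.54)(-1.25) + (1.412)(-1.25)^2 + (0.656)(-1.25)^3
  = 1 + (-1.925) + (2.20625) + (-1.28125) = 0.  So z_0 = -1.25 is a root, |z_0| = 1.25.
Divide out the factor (1 + 0.8 z) = (1 - z/z0) (since 1/z0 = -0.8):
  P(z) = (1 + 0.8 z)(1 + (0.74) z + (0.82) z^2)
  [check: z-coef 0.74 - (-0.8) = 1.54; z^2-coef 0.82 - (-0.8)(0.74) = 1.412; z^3-coef -(-0.8)(0.82) = 0.656.]
Remaining roots from the quadratic factor 1 + (0.74) z + (0.82) z^2:
  Set 1 + (0.74) z + (0.82) z^2 = 0, i.e. a z^2 + b z + c = 0 with a = 0.82, b = 0.74, c = 1.
  Discriminant D = b^2 - 4ac = (0.74)^2 - 4*(0.82)*1 = 0.5476 - (3.28) = -2.7324.
  D < 0, so the roots are the complex-conjugate pair z = (-b +/- i sqrt(-D)) / (2a) = -0.4512 +/- 1.0079i.
  For a conjugate pair |z|^2 = z * conj(z) = (product of roots) = c/a = 1/(0.82) = 1.219512, so |z| = sqrt(1.219512) = 1.1043 for both roots.
Moduli of all roots: 1.2500, 1.1043, 1.1043.
All moduli strictly greater than 1? Yes.
Verdict: Invertible.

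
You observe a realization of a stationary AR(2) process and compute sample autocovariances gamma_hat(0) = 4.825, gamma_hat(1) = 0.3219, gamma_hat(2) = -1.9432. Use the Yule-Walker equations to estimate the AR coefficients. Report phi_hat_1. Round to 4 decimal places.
\hat\phi_{1} = 0.0940

The Yule-Walker equations for an AR(p) process read, in matrix form,
  Gamma_p phi = r_p,   with   (Gamma_p)_{ij} = gamma(|i - j|),
                       (r_p)_i = gamma(i),   i,j = 1..p.
Substitute the sample gammas (Toeplitz matrix and right-hand side of size 2):
  Gamma_p = [[4.825, 0.3219], [0.3219, 4.825]]
  r_p     = [0.3219, -1.9432]
Written out:
  4.825 phi_1 + 0.3219 phi_2 = 0.3219
  0.3219 phi_1 + 4.825 phi_2 = -1.9432
Solve by Cramer's rule:
  det = gamma(0)^2 - gamma(1)^2 = (4.825)^2 - (0.3219)^2 = 23.280625 - 0.10361961 = 23.17700539
  phi_hat_1 = [gamma(1) gamma(0) - gamma(1) gamma(2)] / det = [(0.3219)(4.825) - (0.3219)(-1.9432)] / 23.17700539 = 2.17868358 / 23.17700539 = 0.094
  phi_hat_2 = [gamma(0) gamma(2) - gamma(1)^2] / det = [(4.825)(-1.9432) - (0.3219)^2] / 23.17700539 = -9.47955961 / 23.17700539 = -0.409
So phi_hat = [0.0940, -0.4090].
Therefore phi_hat_1 = 0.0940.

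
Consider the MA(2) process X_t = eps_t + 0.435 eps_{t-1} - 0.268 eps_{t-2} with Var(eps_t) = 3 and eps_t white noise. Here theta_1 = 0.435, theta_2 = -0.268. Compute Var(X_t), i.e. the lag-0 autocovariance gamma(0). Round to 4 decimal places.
\gamma(0) = 3.7831

For an MA(q) process X_t = eps_t + sum_i theta_i eps_{t-i} with
Var(eps_t) = sigma^2, the variance is
  gamma(0) = sigma^2 * (1 + sum_i theta_i^2).
  sum_i theta_i^2 = (0.435)^2 + (-0.268)^2 = 0.189225 + 0.071824 = 0.261049.
  gamma(0) = 3 * (1 + 0.261049) = 3 * 1.261049 = 3.783147, which rounds to 3.7831.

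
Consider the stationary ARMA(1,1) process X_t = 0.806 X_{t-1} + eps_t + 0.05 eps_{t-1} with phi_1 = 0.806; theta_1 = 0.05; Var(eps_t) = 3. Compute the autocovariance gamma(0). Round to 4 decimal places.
\gamma(0) = 9.2741

Multiply the model equation by X_{t-k} and take expectations. With theta_0 = psi_0 = 1 and psi_j the MA(infinity) weights, this gives
  gamma(k) - sum_i phi_i gamma(k-i) = c_k,
  c_k = sigma^2 * sum_{j=k..q} theta_j psi_{j-k}   (c_k = 0 for k > q),
using gamma(-m) = gamma(m).
psi-weights needed (psi_j = theta_j + sum_i phi_i psi_{j-i}):
  psi_1 = theta_1 + phi_1 = 0.05 + (0.806) = 0.856
Right-hand sides:
  c_0 = sigma^2 (1 + theta_1 psi_1) = 3 * (1 + (0.05)(0.856)) = 3 * 1.0428 = 3.1284
  c_1 = sigma^2 theta_1 = 3 * (0.05) = 0.15
  c_2 = 0
Equations for k = 0 and k = 1 (AR order 1):
  gamma(0) = phi_1 gamma(1) + c_0
  gamma(1) = phi_1 gamma(0) + c_1
Substituting the second into the first: gamma(0) (1 - phi_1^2) = c_0 + phi_1 c_1, so
  gamma(0) = (c_0 + phi_1 c_1) / (1 - phi_1^2) = (3.1284 + (0.806)(0.15)) / (1 - (0.806)^2) = 3.2493 / 0.350364 = 9.274069.
Therefore gamma(0) = 9.2741 (to 4 decimal places).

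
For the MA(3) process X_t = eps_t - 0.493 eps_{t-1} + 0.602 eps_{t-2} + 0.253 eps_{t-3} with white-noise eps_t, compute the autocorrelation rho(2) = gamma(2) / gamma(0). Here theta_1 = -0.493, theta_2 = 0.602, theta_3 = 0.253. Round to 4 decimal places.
\rho(2) = 0.2859

For an MA(q) process with theta_0 = 1, the autocovariance is
  gamma(k) = sigma^2 * sum_{i=0..q-k} theta_i * theta_{i+k},
and rho(k) = gamma(k) / gamma(0). Sigma^2 cancels.
  numerator   = (1)*(0.602) + (-0.493)*(0.253) = 0.477271.
  denominator = (1)^2 + (-0.493)^2 + (0.602)^2 + (0.253)^2 = 1.669462.
  rho(2) = 0.477271 / 1.669462 = 0.2859.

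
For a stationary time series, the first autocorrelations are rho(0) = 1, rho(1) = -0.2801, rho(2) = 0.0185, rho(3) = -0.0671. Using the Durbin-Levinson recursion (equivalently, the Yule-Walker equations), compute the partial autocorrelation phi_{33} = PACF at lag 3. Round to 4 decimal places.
\phi_{33} = -0.0870

The PACF at lag k is phi_{kk}, the last component of the solution
to the Yule-Walker system G_k phi = r_k where
  (G_k)_{ij} = rho(|i - j|), (r_k)_i = rho(i), i,j = 1..k.
Equivalently, Durbin-Levinson gives phi_{kk} iteratively:
  phi_{11} = rho(1)
  phi_{kk} = [rho(k) - sum_{j=1..k-1} phi_{k-1,j} rho(k-j)]
            / [1 - sum_{j=1..k-1} phi_{k-1,j} rho(j)],
  phi_{k,j} = phi_{k-1,j} - phi_{kk} phi_{k-1,k-j},  j = 1..k-1.
Step k = 1:
  phi_11 = rho(1) = -0.2801.
Step k = 2:
  phi_22 = [rho(2) - phi_11 rho(1)] / [1 - phi_11 rho(1)] = [0.0185 - (-0.2801)(-0.2801)] / [1 - (-0.2801)(-0.2801)]
         = -0.05995601 / 0.92154399 = -0.06506.
  Update: phi_21 = phi_11 - phi_22 phi_11 = -0.2801 - (-0.06506)(-0.2801) = -0.298323.
Step k = 3:
  phi_33 = [rho(3) - phi_21 rho(2) - phi_22 rho(1)] / [1 - phi_21 rho(1) - phi_22 rho(2)]
    numerator   = -0.0671 - (-0.298323)(0.0185) - (-0.06506)(-0.2801) = -0.07980443
    denominator = 1 - (-0.298323)(-0.2801) - (-0.06506)(0.0185) = 0.91764323
  phi_33 = -0.07980443 / 0.91764323 = -0.087.
Therefore phi_{33} = -0.0870.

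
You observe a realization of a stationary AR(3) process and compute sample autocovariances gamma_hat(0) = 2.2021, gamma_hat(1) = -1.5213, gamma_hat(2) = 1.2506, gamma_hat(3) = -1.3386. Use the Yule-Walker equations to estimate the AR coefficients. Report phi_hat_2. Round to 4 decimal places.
\hat\phi_{2} = -0.0110

The Yule-Walker equations for an AR(p) process read, in matrix form,
  Gamma_p phi = r_p,   with   (Gamma_p)_{ij} = gamma(|i - j|),
                       (r_p)_i = gamma(i),   i,j = 1..p.
Substitute the sample gammas (Toeplitz matrix and right-hand side of size 3):
  Gamma_p = [[2.2021, -1.5213, 1.2506], [-1.5213, 2.2021, -1.5213], [1.2506, -1.5213, 2.2021]]
  r_p     = [-1.5213, 1.2506, -1.3386]
Written out (R1..R3):
  (R1) 2.2021 phi_1 - 1.5213 phi_2 + 1.2506 phi_3 = -1.5213
  (R2) -1.5213 phi_1 + 2.2021 phi_2 - 1.5213 phi_3 = 1.2506
  (R3) 1.2506 phi_1 - 1.5213 phi_2 + 2.2021 phi_3 = -1.3386
Gaussian elimination:
  R2 <- R2 - (-1.5213/2.2021) R1 = R2 - (-0.690841) R1:  1.151124 phi_2 - 0.657335 phi_3 = 0.199624
  R3 <- R3 - (1.2506/2.2021) R1 = R3 - (0.567912) R1:  -0.657335 phi_2 + 1.491869 phi_3 = -0.474635
  R3 <- R3 - (-0.657335/1.151124) R2 = R3 - (-0.571037) R2:  1.116506 phi_3 = -0.360642
Back-substitution:
  phi_hat_3 = -0.360642 / 1.116506 = -0.323009
  phi_hat_2 = (0.199624 - (-0.657335)(-0.323009)) / 1.151124 = -0.011034
  phi_hat_1 = (-1.5213 - (-1.5213)(-0.011034) - (1.2506)(-0.323009)) / 2.2021 = -0.515022
So phi_hat = [-0.5150, -0.0110, -0.3230].
Therefore phi_hat_2 = -0.0110.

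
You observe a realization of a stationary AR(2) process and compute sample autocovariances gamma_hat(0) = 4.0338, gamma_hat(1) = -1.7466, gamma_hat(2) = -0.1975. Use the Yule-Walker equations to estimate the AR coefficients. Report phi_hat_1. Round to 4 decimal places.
\hat\phi_{1} = -0.5590

The Yule-Walker equations for an AR(p) process read, in matrix form,
  Gamma_p phi = r_p,   with   (Gamma_p)_{ij} = gamma(|i - j|),
                       (r_p)_i = gamma(i),   i,j = 1..p.
Substitute the sample gammas (Toeplitz matrix and right-hand side of size 2):
  Gamma_p = [[4.0338, -1.7466], [-1.7466, 4.0338]]
  r_p     = [-1.7466, -0.1975]
Written out:
  4.0338 phi_1 - 1.7466 phi_2 = -1.7466
  -1.7466 phi_1 + 4.0338 phi_2 = -0.1975
Solve by Cramer's rule:
  det = gamma(0)^2 - gamma(1)^2 = (4.0338)^2 - (-1.7466)^2 = 16.27154244 - 3.05061156 = 13.22093088
  phi_hat_1 = [gamma(1) gamma(0) - gamma(1) gamma(2)] / det = [(-1.7466)(4.0338) - (-1.7466)(-0.1975)] / 13.22093088 = -7.39038858 / 13.22093088 = -0.559
  phi_hat_2 = [gamma(0) gamma(2) - gamma(1)^2] / det = [(4.0338)(-0.1975) - (-1.7466)^2] / 13.22093088 = -3.84728706 / 13.22093088 = -0.291
So phi_hat = [-0.5590, -0.2910].
Therefore phi_hat_1 = -0.5590.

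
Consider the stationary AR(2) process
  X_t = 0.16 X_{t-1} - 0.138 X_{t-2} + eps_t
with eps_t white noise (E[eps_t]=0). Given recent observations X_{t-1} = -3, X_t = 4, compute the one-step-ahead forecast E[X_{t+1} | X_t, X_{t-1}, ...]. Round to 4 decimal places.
E[X_{t+1} \mid \mathcal F_t] = 1.0540

For an AR(p) model X_t = c + sum_i phi_i X_{t-i} + eps_t, the
one-step-ahead conditional mean is
  E[X_{t+1} | X_t, ...] = c + sum_i phi_i X_{t+1-i}.
Substitute known values:
  E[X_{t+1} | ...] = (0.16) * (4) + (-0.138) * (-3)
                   = 1.0540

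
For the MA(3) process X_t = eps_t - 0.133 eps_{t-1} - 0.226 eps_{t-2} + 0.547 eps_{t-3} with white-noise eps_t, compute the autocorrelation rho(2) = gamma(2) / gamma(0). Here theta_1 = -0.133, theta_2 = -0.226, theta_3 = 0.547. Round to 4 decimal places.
\rho(2) = -0.2184

For an MA(q) process with theta_0 = 1, the autocovariance is
  gamma(k) = sigma^2 * sum_{i=0..q-k} theta_i * theta_{i+k},
and rho(k) = gamma(k) / gamma(0). Sigma^2 cancels.
  numerator   = (1)*(-0.226) + (-0.133)*(0.547) = -0.298751.
  denominator = (1)^2 + (-0.133)^2 + (-0.226)^2 + (0.547)^2 = 1.367974.
  rho(2) = -0.298751 / 1.367974 = -0.2184.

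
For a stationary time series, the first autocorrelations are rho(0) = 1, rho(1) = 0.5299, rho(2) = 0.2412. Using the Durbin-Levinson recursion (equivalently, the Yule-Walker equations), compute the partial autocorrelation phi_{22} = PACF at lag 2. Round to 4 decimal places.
\phi_{22} = -0.0551

The PACF at lag k is phi_{kk}, the last component of the solution
to the Yule-Walker system G_k phi = r_k where
  (G_k)_{ij} = rho(|i - j|), (r_k)_i = rho(i), i,j = 1..k.
Equivalently, Durbin-Levinson gives phi_{kk} iteratively:
  phi_{11} = rho(1)
  phi_{kk} = [rho(k) - sum_{j=1..k-1} phi_{k-1,j} rho(k-j)]
            / [1 - sum_{j=1..k-1} phi_{k-1,j} rho(j)],
  phi_{k,j} = phi_{k-1,j} - phi_{kk} phi_{k-1,k-j},  j = 1..k-1.
Step k = 1:
  phi_11 = rho(1) = 0.5299.
Step k = 2:
  phi_22 = [rho(2) - phi_11 rho(1)] / [1 - phi_11 rho(1)] = [0.2412 - (0.5299)(0.5299)] / [1 - (0.5299)(0.5299)]
         = -0.03959401 / 0.71920599 = -0.0551.
Therefore phi_{22} = -0.0551.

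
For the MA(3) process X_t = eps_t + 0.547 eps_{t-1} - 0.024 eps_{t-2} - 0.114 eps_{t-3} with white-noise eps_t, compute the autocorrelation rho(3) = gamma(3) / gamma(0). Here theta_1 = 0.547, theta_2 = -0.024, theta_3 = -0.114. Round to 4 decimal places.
\rho(3) = -0.0868

For an MA(q) process with theta_0 = 1, the autocovariance is
  gamma(k) = sigma^2 * sum_{i=0..q-k} theta_i * theta_{i+k},
and rho(k) = gamma(k) / gamma(0). Sigma^2 cancels.
  numerator   = (1)*(-0.114) = -0.114.
  denominator = (1)^2 + (0.547)^2 + (-0.024)^2 + (-0.114)^2 = 1.312781.
  rho(3) = -0.114 / 1.312781 = -0.0868.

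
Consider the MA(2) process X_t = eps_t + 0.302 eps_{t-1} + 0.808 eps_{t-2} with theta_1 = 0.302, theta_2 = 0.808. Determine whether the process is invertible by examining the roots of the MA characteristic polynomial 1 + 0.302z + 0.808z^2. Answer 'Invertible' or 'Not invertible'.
\text{Invertible}

The MA(q) characteristic polynomial is P(z) = 1 + 0.302z + 0.808z^2.
Invertibility requires all roots to lie outside the unit circle, i.e. |z| > 1 for every root.
Set 1 + (0.302) z + (0.808) z^2 = 0, i.e. a z^2 + b z + c = 0 with a = 0.808, b = 0.302, c = 1.
Discriminant D = b^2 - 4ac = (0.302)^2 - 4*(0.808)*1 = 0.091204 - (3.232) = -3.140796.
D < 0, so the roots are the complex-conjugate pair z = (-b +/- i sqrt(-D)) / (2a) = -0.1869 +/- 1.0967i.
For a conjugate pair |z|^2 = z * conj(z) = (product of roots) = c/a = 1/(0.808) = 1.237624, so |z| = sqrt(1.237624) = 1.1125 for both roots.
Moduli of all roots: 1.1125, 1.1125.
All moduli strictly greater than 1? Yes.
Verdict: Invertible.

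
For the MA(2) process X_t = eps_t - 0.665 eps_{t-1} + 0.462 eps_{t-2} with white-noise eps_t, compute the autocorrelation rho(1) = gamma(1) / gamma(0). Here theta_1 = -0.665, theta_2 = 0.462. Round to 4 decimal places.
\rho(1) = -0.5872

For an MA(q) process with theta_0 = 1, the autocovariance is
  gamma(k) = sigma^2 * sum_{i=0..q-k} theta_i * theta_{i+k},
and rho(k) = gamma(k) / gamma(0). Sigma^2 cancels.
  numerator   = (1)*(-0.665) + (-0.665)*(0.462) = -0.97223.
  denominator = (1)^2 + (-0.665)^2 + (0.462)^2 = 1.655669.
  rho(1) = -0.97223 / 1.655669 = -0.5872.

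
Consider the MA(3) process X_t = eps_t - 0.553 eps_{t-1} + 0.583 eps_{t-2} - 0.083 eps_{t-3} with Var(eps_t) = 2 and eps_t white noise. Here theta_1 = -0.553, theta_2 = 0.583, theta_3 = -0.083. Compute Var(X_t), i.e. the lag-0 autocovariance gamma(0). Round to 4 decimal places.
\gamma(0) = 3.3052

For an MA(q) process X_t = eps_t + sum_i theta_i eps_{t-i} with
Var(eps_t) = sigma^2, the variance is
  gamma(0) = sigma^2 * (1 + sum_i theta_i^2).
  sum_i theta_i^2 = (-0.553)^2 + (0.583)^2 + (-0.083)^2 = 0.305809 + 0.339889 + 0.006889 = 0.652587.
  gamma(0) = 2 * (1 + 0.652587) = 2 * 1.652587 = 3.305174, which rounds to 3.3052.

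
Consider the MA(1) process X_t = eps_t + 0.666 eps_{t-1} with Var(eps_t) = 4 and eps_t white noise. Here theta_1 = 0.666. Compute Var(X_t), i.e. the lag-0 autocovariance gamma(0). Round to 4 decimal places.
\gamma(0) = 5.7742

For an MA(q) process X_t = eps_t + sum_i theta_i eps_{t-i} with
Var(eps_t) = sigma^2, the variance is
  gamma(0) = sigma^2 * (1 + sum_i theta_i^2).
  sum_i theta_i^2 = (0.666)^2 = 0.443556.
  gamma(0) = 4 * (1 + 0.443556) = 4 * 1.443556 = 5.774224, which rounds to 5.7742.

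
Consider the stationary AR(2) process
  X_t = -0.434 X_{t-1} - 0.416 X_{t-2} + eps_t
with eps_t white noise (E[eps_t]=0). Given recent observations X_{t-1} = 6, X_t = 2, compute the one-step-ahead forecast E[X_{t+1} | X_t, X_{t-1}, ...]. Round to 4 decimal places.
E[X_{t+1} \mid \mathcal F_t] = -3.3640

For an AR(p) model X_t = c + sum_i phi_i X_{t-i} + eps_t, the
one-step-ahead conditional mean is
  E[X_{t+1} | X_t, ...] = c + sum_i phi_i X_{t+1-i}.
Substitute known values:
  E[X_{t+1} | ...] = (-0.434) * (2) + (-0.416) * (6)
                   = -3.3640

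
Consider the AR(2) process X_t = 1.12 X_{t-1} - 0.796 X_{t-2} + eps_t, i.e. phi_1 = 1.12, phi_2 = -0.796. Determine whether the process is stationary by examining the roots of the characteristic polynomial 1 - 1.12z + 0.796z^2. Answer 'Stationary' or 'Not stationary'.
\text{Stationary}

The AR(p) characteristic polynomial is P(z) = 1 - 1.12z + 0.796z^2.
Stationarity requires all roots to lie outside the unit circle, i.e. |z| > 1 for every root.
Set 1 + (-1.12) z + (0.796) z^2 = 0, i.e. a z^2 + b z + c = 0 with a = 0.796, b = -1.12, c = 1.
Discriminant D = b^2 - 4ac = (-1.12)^2 - 4*(0.796)*1 = 1.2544 - (3.184) = -1.9296.
D < 0, so the roots are the complex-conjugate pair z = (-b +/- i sqrt(-D)) / (2a) = 0.7035 +/- 0.8726i.
For a conjugate pair |z|^2 = z * conj(z) = (product of roots) = c/a = 1/(0.796) = 1.256281, so |z| = sqrt(1.256281) = 1.1208 for both roots.
Moduli of all roots: 1.1208, 1.1208.
All moduli strictly greater than 1? Yes.
Verdict: Stationary.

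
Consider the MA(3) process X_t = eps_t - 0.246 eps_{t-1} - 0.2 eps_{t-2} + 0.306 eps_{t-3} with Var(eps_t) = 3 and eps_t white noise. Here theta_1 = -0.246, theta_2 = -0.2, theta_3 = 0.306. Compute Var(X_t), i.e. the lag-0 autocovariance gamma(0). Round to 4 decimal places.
\gamma(0) = 3.5825

For an MA(q) process X_t = eps_t + sum_i theta_i eps_{t-i} with
Var(eps_t) = sigma^2, the variance is
  gamma(0) = sigma^2 * (1 + sum_i theta_i^2).
  sum_i theta_i^2 = (-0.246)^2 + (-0.2)^2 + (0.306)^2 = 0.060516 + 0.04 + 0.093636 = 0.194152.
  gamma(0) = 3 * (1 + 0.194152) = 3 * 1.194152 = 3.582456, which rounds to 3.5825.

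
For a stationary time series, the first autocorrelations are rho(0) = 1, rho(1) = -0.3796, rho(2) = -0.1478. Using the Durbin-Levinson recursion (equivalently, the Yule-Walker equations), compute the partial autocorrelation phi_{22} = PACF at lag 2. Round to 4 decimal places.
\phi_{22} = -0.3410

The PACF at lag k is phi_{kk}, the last component of the solution
to the Yule-Walker system G_k phi = r_k where
  (G_k)_{ij} = rho(|i - j|), (r_k)_i = rho(i), i,j = 1..k.
Equivalently, Durbin-Levinson gives phi_{kk} iteratively:
  phi_{11} = rho(1)
  phi_{kk} = [rho(k) - sum_{j=1..k-1} phi_{k-1,j} rho(k-j)]
            / [1 - sum_{j=1..k-1} phi_{k-1,j} rho(j)],
  phi_{k,j} = phi_{k-1,j} - phi_{kk} phi_{k-1,k-j},  j = 1..k-1.
Step k = 1:
  phi_11 = rho(1) = -0.3796.
Step k = 2:
  phi_22 = [rho(2) - phi_11 rho(1)] / [1 - phi_11 rho(1)] = [-0.1478 - (-0.3796)(-0.3796)] / [1 - (-0.3796)(-0.3796)]
         = -0.29189616 / 0.85590384 = -0.341.
Therefore phi_{22} = -0.3410.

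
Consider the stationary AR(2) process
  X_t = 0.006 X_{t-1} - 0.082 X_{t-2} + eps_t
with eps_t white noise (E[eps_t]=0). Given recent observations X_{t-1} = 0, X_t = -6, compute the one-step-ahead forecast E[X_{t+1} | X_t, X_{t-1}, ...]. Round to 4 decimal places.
E[X_{t+1} \mid \mathcal F_t] = -0.0360

For an AR(p) model X_t = c + sum_i phi_i X_{t-i} + eps_t, the
one-step-ahead conditional mean is
  E[X_{t+1} | X_t, ...] = c + sum_i phi_i X_{t+1-i}.
Substitute known values:
  E[X_{t+1} | ...] = (0.006) * (-6) + (-0.082) * (0)
                   = -0.0360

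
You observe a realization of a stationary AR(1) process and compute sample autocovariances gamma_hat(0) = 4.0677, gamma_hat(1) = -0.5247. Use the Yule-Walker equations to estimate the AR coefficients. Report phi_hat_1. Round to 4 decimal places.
\hat\phi_{1} = -0.1290

The Yule-Walker equations for an AR(p) process read, in matrix form,
  Gamma_p phi = r_p,   with   (Gamma_p)_{ij} = gamma(|i - j|),
                       (r_p)_i = gamma(i),   i,j = 1..p.
Substitute the sample gammas (Toeplitz matrix and right-hand side of size 1):
  Gamma_p = [[4.0677]]
  r_p     = [-0.5247]
With p = 1 this is the single equation gamma(0) phi_1 = gamma(1):
  phi_hat_1 = gamma(1) / gamma(0) = -0.5247 / 4.0677 = -0.1290.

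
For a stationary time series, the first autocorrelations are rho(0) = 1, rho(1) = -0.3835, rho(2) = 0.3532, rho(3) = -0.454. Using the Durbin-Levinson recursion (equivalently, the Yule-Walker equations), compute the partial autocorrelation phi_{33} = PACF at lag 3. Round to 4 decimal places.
\phi_{33} = -0.3220

The PACF at lag k is phi_{kk}, the last component of the solution
to the Yule-Walker system G_k phi = r_k where
  (G_k)_{ij} = rho(|i - j|), (r_k)_i = rho(i), i,j = 1..k.
Equivalently, Durbin-Levinson gives phi_{kk} iteratively:
  phi_{11} = rho(1)
  phi_{kk} = [rho(k) - sum_{j=1..k-1} phi_{k-1,j} rho(k-j)]
            / [1 - sum_{j=1..k-1} phi_{k-1,j} rho(j)],
  phi_{k,j} = phi_{k-1,j} - phi_{kk} phi_{k-1,k-j},  j = 1..k-1.
Step k = 1:
  phi_11 = rho(1) = -0.3835.
Step k = 2:
  phi_22 = [rho(2) - phi_11 rho(1)] / [1 - phi_11 rho(1)] = [0.3532 - (-0.3835)(-0.3835)] / [1 - (-0.3835)(-0.3835)]
         = 0.20612775 / 0.85292775 = 0.241671.
  Update: phi_21 = phi_11 - phi_22 phi_11 = -0.3835 - (0.241671)(-0.3835) = -0.290819.
Step k = 3:
  phi_33 = [rho(3) - phi_21 rho(2) - phi_22 rho(1)] / [1 - phi_21 rho(1) - phi_22 rho(2)]
    numerator   = -0.454 - (-0.290819)(0.3532) - (0.241671)(-0.3835) = -0.25860188
    denominator = 1 - (-0.290819)(-0.3835) - (0.241671)(0.3532) = 0.80311269
  phi_33 = -0.25860188 / 0.80311269 = -0.322.
Therefore phi_{33} = -0.3220.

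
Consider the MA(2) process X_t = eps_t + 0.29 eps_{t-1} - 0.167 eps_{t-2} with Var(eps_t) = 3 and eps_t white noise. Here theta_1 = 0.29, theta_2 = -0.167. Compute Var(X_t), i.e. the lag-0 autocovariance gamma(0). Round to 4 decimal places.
\gamma(0) = 3.3360

For an MA(q) process X_t = eps_t + sum_i theta_i eps_{t-i} with
Var(eps_t) = sigma^2, the variance is
  gamma(0) = sigma^2 * (1 + sum_i theta_i^2).
  sum_i theta_i^2 = (0.29)^2 + (-0.167)^2 = 0.0841 + 0.027889 = 0.111989.
  gamma(0) = 3 * (1 + 0.111989) = 3 * 1.111989 = 3.335967, which rounds to 3.3360.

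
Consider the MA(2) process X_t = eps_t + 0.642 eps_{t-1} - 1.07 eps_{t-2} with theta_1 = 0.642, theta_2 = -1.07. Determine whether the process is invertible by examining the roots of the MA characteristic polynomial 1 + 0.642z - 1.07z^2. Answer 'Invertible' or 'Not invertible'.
\text{Not invertible}

The MA(q) characteristic polynomial is P(z) = 1 + 0.642z - 1.07z^2.
Invertibility requires all roots to lie outside the unit circle, i.e. |z| > 1 for every root.
Set 1 + (0.642) z + (-1.07) z^2 = 0, i.e. a z^2 + b z + c = 0 with a = -1.07, b = 0.642, c = 1.
Discriminant D = b^2 - 4ac = (0.642)^2 - 4*(-1.07)*1 = 0.412164 - (-4.28) = 4.692164.
D >= 0, so the roots are real: z = (-b +/- sqrt(D)) / (2a) = (-0.642 +/- 2.16614) / (-2.14).
  z_1 = (-0.642 + 2.16614) / (-2.14) = -0.7122,   |z_1| = 0.7122.
  z_2 = (-0.642 - 2.16614) / (-2.14) = 1.3122,   |z_2| = 1.3122.
Moduli of all roots: 0.7122, 1.3122.
All moduli strictly greater than 1? No.
Verdict: Not invertible.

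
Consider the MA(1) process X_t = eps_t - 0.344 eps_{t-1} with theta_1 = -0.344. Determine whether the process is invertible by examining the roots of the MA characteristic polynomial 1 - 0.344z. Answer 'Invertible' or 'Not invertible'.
\text{Invertible}

The MA(q) characteristic polynomial is P(z) = 1 - 0.344z.
Invertibility requires all roots to lie outside the unit circle, i.e. |z| > 1 for every root.
This is linear in z: 1 + (-0.344) z = 0  =>  z = -1/(-0.344) = 2.906977,  |z| = 2.906977.
Moduli of all roots: 2.9070.
All moduli strictly greater than 1? Yes.
Verdict: Invertible.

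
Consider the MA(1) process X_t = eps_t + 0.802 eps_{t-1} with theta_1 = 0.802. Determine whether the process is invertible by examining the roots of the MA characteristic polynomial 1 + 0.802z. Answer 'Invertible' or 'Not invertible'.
\text{Invertible}

The MA(q) characteristic polynomial is P(z) = 1 + 0.802z.
Invertibility requires all roots to lie outside the unit circle, i.e. |z| > 1 for every root.
This is linear in z: 1 + (0.802) z = 0  =>  z = -1/(0.802) = -1.246883,  |z| = 1.246883.
Moduli of all roots: 1.2469.
All moduli strictly greater than 1? Yes.
Verdict: Invertible.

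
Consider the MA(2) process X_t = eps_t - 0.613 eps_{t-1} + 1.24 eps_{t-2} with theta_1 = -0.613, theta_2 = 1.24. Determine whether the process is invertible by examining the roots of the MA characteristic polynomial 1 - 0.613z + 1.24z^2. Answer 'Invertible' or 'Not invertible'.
\text{Not invertible}

The MA(q) characteristic polynomial is P(z) = 1 - 0.613z + 1.24z^2.
Invertibility requires all roots to lie outside the unit circle, i.e. |z| > 1 for every root.
Set 1 + (-0.613) z + (1.24) z^2 = 0, i.e. a z^2 + b z + c = 0 with a = 1.24, b = -0.613, c = 1.
Discriminant D = b^2 - 4ac = (-0.613)^2 - 4*(1.24)*1 = 0.375769 - (4.96) = -4.584231.
D < 0, so the roots are the complex-conjugate pair z = (-b +/- i sqrt(-D)) / (2a) = 0.2472 +/- 0.8633i.
For a conjugate pair |z|^2 = z * conj(z) = (product of roots) = c/a = 1/(1.24) = 0.806452, so |z| = sqrt(0.806452) = 0.898 for both roots.
Moduli of all roots: 0.8980, 0.8980.
All moduli strictly greater than 1? No.
Verdict: Not invertible.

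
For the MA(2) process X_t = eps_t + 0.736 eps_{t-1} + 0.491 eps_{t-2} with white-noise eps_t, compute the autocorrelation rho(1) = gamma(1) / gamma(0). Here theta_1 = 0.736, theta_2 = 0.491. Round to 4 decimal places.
\rho(1) = 0.6155

For an MA(q) process with theta_0 = 1, the autocovariance is
  gamma(k) = sigma^2 * sum_{i=0..q-k} theta_i * theta_{i+k},
and rho(k) = gamma(k) / gamma(0). Sigma^2 cancels.
  numerator   = (1)*(0.736) + (0.736)*(0.491) = 1.097376.
  denominator = (1)^2 + (0.736)^2 + (0.491)^2 = 1.782777.
  rho(1) = 1.097376 / 1.782777 = 0.6155.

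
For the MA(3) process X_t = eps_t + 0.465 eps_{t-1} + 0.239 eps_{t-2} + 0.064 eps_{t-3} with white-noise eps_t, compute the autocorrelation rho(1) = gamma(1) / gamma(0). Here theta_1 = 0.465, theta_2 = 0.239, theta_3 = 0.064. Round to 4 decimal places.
\rho(1) = 0.4630

For an MA(q) process with theta_0 = 1, the autocovariance is
  gamma(k) = sigma^2 * sum_{i=0..q-k} theta_i * theta_{i+k},
and rho(k) = gamma(k) / gamma(0). Sigma^2 cancels.
  numerator   = (1)*(0.465) + (0.465)*(0.239) + (0.239)*(0.064) = 0.591431.
  denominator = (1)^2 + (0.465)^2 + (0.239)^2 + (0.064)^2 = 1.277442.
  rho(1) = 0.591431 / 1.277442 = 0.4630.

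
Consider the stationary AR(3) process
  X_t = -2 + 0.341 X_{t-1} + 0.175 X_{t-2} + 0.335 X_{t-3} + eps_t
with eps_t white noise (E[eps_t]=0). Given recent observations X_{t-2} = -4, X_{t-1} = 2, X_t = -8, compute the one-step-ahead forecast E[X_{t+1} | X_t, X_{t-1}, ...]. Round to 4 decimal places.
E[X_{t+1} \mid \mathcal F_t] = -5.7180

For an AR(p) model X_t = c + sum_i phi_i X_{t-i} + eps_t, the
one-step-ahead conditional mean is
  E[X_{t+1} | X_t, ...] = c + sum_i phi_i X_{t+1-i}.
Substitute known values:
  E[X_{t+1} | ...] = -2 + (0.341) * (-8) + (0.175) * (2) + (0.335) * (-4)
                   = -5.7180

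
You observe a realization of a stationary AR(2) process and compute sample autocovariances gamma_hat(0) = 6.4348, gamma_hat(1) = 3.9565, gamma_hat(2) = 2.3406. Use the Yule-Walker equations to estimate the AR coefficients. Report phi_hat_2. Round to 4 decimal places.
\hat\phi_{2} = -0.0230

The Yule-Walker equations for an AR(p) process read, in matrix form,
  Gamma_p phi = r_p,   with   (Gamma_p)_{ij} = gamma(|i - j|),
                       (r_p)_i = gamma(i),   i,j = 1..p.
Substitute the sample gammas (Toeplitz matrix and right-hand side of size 2):
  Gamma_p = [[6.4348, 3.9565], [3.9565, 6.4348]]
  r_p     = [3.9565, 2.3406]
Written out:
  6.4348 phi_1 + 3.9565 phi_2 = 3.9565
  3.9565 phi_1 + 6.4348 phi_2 = 2.3406
Solve by Cramer's rule:
  det = gamma(0)^2 - gamma(1)^2 = (6.4348)^2 - (3.9565)^2 = 41.40665104 - 15.65389225 = 25.75275879
  phi_hat_1 = [gamma(1) gamma(0) - gamma(1) gamma(2)] / det = [(3.9565)(6.4348) - (3.9565)(2.3406)] / 25.75275879 = 16.1987023 / 25.75275879 = 0.629
  phi_hat_2 = [gamma(0) gamma(2) - gamma(1)^2] / det = [(6.4348)(2.3406) - (3.9565)^2] / 25.75275879 = -0.59259937 / 25.75275879 = -0.023
So phi_hat = [0.6290, -0.0230].
Therefore phi_hat_2 = -0.0230.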